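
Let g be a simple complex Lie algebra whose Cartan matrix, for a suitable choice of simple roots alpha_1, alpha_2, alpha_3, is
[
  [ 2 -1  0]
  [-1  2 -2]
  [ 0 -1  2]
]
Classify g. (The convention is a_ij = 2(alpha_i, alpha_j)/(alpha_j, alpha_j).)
B_3 (so(7))

The matrix has rank 3 with 2's on the diagonal. Reading the off-diagonal entries as Dynkin edges (a single edge where a_ij = a_ji = -1; a double or triple edge where a_ij * a_ji = 2 or 3), the diagram is a chain of 3 nodes with a double edge at one end; the terminal node there is the unique short simple root (B_3). One simple-root ordering that puts it in standard form is (alpha_1, alpha_2, alpha_3). So the algebra is type B_3, i.e. so(7).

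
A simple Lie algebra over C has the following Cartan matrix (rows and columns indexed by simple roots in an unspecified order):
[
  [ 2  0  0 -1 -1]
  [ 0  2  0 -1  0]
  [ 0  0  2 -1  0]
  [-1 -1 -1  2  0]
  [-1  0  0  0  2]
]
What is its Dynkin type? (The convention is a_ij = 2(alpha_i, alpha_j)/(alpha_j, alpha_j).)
D_5

The matrix has rank 5 with 2's on the diagonal. Reading the off-diagonal entries as Dynkin edges (a single edge where a_ij = a_ji = -1; a double or triple edge where a_ij * a_ji = 2 or 3), the diagram is a chain of 3 nodes with a fork of two nodes at one end (D_5). One simple-root ordering that puts it in standard form is (alpha_5, alpha_1, alpha_4, alpha_2, alpha_3). So the algebra is type D_5, i.e. so(10).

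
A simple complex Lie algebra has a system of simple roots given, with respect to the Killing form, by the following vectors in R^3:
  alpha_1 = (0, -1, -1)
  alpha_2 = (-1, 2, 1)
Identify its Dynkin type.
Compute the Cartan integers a_ij = 2(alpha_i, alpha_j)/(alpha_j, alpha_j); the resulting 2x2 Cartan matrix is
[[2, -1], [-3, 2]].
The roots have two lengths (squared-length ratio 3:1); the short ones are alpha_{1}. The associated Dynkin diagram is two nodes joined by a triple edge (G_2), so the type is G_2.

type G_2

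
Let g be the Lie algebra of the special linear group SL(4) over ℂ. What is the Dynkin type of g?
A3

This is sl(4), which has dimension 4^2 - 1 = 15 and rank 4 - 1 = 3 (a Cartan subalgebra is the diagonal traceless matrices). In the classification of classical Lie algebras, the special linear algebra sl(n+1) has type A_n; here n = 3, so the Dynkin diagram is a chain of 3 nodes with single edges (A_3). Hence the type is A_3.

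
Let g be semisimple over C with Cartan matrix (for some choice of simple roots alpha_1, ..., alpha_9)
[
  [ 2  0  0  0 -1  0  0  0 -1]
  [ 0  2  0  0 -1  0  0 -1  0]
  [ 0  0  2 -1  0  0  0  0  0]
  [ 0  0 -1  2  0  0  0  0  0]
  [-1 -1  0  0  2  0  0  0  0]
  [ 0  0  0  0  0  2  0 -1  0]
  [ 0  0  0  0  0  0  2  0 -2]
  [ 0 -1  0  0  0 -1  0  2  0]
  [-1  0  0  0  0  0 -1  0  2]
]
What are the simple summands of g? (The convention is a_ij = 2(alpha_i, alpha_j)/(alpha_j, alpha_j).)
The diagram associated to this matrix has two connected components: the simple roots {alpha_3, alpha_4} form a chain of 2 nodes with single edges (A_2), and {alpha_1, alpha_2, alpha_5, alpha_6, alpha_7, alpha_8, alpha_9} form a chain of 7 nodes with a double edge at one end; the terminal node there is the unique long simple root (C_7). A semisimple Lie algebra decomposes uniquely as the direct sum of simple ideals, one per connected component of its Dynkin diagram, so g ≅ A_2 ⊕ C_7 (dimension 8 + 105 = 113).

A2 ⊕ C7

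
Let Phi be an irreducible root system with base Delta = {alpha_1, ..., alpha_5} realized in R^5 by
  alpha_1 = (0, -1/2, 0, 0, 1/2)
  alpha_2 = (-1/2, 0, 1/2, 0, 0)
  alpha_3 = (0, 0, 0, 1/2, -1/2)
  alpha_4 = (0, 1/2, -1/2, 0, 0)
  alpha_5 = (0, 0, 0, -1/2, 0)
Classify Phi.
type B_5

Compute the Cartan integers a_ij = 2(alpha_i, alpha_j)/(alpha_j, alpha_j); the resulting 5x5 Cartan matrix is
[[2, 0, -1, -1, 0], [0, 2, 0, -1, 0], [-1, 0, 2, 0, -2], [-1, -1, 0, 2, 0], [0, 0, -1, 0, 2]].
The roots have two lengths (squared-length ratio 2:1); the short ones are alpha_{5}. The associated Dynkin diagram is a chain of 5 nodes with a double edge at one end; the terminal node there is the unique short simple root (B_5), so the type is B_5 (the algebra so(11)).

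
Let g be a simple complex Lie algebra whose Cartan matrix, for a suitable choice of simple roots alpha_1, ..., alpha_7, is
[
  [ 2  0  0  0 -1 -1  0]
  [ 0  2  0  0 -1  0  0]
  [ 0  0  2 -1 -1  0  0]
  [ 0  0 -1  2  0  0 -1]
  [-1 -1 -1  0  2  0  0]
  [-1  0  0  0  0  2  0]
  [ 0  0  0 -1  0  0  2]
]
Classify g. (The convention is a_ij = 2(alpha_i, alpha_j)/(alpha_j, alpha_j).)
The matrix has rank 7 with 2's on the diagonal. Reading the off-diagonal entries as Dynkin edges (a single edge where a_ij = a_ji = -1; a double or triple edge where a_ij * a_ji = 2 or 3), the diagram is a chain of 6 nodes with one extra node attached to the third node from one end (E_7). One simple-root ordering that puts it in standard form is (alpha_6, alpha_2, alpha_1, alpha_5, alpha_3, alpha_4, alpha_7). So the algebra is type E_7.

type E_7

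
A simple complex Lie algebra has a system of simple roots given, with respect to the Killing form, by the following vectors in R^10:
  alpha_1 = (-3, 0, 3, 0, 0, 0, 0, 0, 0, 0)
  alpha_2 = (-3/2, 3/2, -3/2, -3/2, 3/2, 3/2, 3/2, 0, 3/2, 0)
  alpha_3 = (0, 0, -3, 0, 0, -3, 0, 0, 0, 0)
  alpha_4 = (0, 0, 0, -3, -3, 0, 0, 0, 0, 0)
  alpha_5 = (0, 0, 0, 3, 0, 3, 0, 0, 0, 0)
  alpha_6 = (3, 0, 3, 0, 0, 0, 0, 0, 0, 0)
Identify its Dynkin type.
Compute the Cartan integers a_ij = 2(alpha_i, alpha_j)/(alpha_j, alpha_j); the resulting 6x6 Cartan matrix is
[[2, 0, -1, 0, 0, 0], [0, 2, 0, 0, 0, -1], [-1, 0, 2, 0, -1, -1], [0, 0, 0, 2, -1, 0], [0, 0, -1, -1, 2, 0], [0, -1, -1, 0, 0, 2]].
All simple roots have the same length, so the diagram is simply laced. The associated Dynkin diagram is a chain of 5 nodes with one extra node attached to the third node from one end (E_6), so the type is E_6.

E_6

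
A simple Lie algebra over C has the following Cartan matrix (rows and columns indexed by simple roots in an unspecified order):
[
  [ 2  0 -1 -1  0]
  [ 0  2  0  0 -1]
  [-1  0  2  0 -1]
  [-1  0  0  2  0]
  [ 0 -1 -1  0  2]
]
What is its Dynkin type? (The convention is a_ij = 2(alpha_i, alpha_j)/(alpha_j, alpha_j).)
The matrix has rank 5 with 2's on the diagonal. Reading the off-diagonal entries as Dynkin edges (a single edge where a_ij = a_ji = -1; a double or triple edge where a_ij * a_ji = 2 or 3), the diagram is a chain of 5 nodes with single edges (A_5). One simple-root ordering that puts it in standard form is (alpha_2, alpha_5, alpha_3, alpha_1, alpha_4). So the algebra is type A_5, i.e. sl(6).

A_5 (sl(6))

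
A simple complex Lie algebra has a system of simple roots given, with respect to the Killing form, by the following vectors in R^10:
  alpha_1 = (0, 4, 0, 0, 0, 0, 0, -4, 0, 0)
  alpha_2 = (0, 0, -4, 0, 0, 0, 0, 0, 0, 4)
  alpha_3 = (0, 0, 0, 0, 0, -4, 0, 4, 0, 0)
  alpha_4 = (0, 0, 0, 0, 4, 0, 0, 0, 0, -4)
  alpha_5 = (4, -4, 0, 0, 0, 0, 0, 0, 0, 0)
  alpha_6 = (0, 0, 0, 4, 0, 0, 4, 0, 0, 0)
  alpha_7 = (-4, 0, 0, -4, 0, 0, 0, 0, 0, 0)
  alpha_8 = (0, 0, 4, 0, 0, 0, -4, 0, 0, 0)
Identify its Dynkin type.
Compute the Cartan integers a_ij = 2(alpha_i, alpha_j)/(alpha_j, alpha_j); the resulting 8x8 Cartan matrix is
[[2, 0, -1, 0, -1, 0, 0, 0], [0, 2, 0, -1, 0, 0, 0, -1], [-1, 0, 2, 0, 0, 0, 0, 0], [0, -1, 0, 2, 0, 0, 0, 0], [-1, 0, 0, 0, 2, 0, -1, 0], [0, 0, 0, 0, 0, 2, -1, -1], [0, 0, 0, 0, -1, -1, 2, 0], [0, -1, 0, 0, 0, -1, 0, 2]].
All simple roots have the same length, so the diagram is simply laced. The associated Dynkin diagram is a chain of 8 nodes with single edges (A_8), so the type is A_8 (the algebra sl(9)).

A_8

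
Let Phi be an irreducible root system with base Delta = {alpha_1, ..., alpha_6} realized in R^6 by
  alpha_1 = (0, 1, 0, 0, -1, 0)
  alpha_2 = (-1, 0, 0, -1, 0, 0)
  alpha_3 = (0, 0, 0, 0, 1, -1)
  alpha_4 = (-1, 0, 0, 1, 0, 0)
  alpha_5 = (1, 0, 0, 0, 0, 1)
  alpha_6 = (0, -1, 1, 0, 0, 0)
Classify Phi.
Compute the Cartan integers a_ij = 2(alpha_i, alpha_j)/(alpha_j, alpha_j); the resulting 6x6 Cartan matrix is
[[2, 0, -1, 0, 0, -1], [0, 2, 0, 0, -1, 0], [-1, 0, 2, 0, -1, 0], [0, 0, 0, 2, -1, 0], [0, -1, -1, -1, 2, 0], [-1, 0, 0, 0, 0, 2]].
All simple roots have the same length, so the diagram is simply laced. The associated Dynkin diagram is a chain of 4 nodes with a fork of two nodes at one end (D_6), so the type is D_6 (the algebra so(12)).

D_6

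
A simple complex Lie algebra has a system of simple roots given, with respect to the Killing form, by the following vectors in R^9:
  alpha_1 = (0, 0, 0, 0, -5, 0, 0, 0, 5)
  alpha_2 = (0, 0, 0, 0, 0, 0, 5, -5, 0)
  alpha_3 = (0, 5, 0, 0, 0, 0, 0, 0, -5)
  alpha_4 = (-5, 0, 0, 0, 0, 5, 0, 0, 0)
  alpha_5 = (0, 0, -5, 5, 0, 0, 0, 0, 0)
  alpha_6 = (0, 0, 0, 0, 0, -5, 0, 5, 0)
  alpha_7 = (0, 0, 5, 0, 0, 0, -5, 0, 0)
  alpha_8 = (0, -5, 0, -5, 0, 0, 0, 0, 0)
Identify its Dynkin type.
type A_8

Compute the Cartan integers a_ij = 2(alpha_i, alpha_j)/(alpha_j, alpha_j); the resulting 8x8 Cartan matrix is
[[2, 0, -1, 0, 0, 0, 0, 0], [0, 2, 0, 0, 0, -1, -1, 0], [-1, 0, 2, 0, 0, 0, 0, -1], [0, 0, 0, 2, 0, -1, 0, 0], [0, 0, 0, 0, 2, 0, -1, -1], [0, -1, 0, -1, 0, 2, 0, 0], [0, -1, 0, 0, -1, 0, 2, 0], [0, 0, -1, 0, -1, 0, 0, 2]].
All simple roots have the same length, so the diagram is simply laced. The associated Dynkin diagram is a chain of 8 nodes with single edges (A_8), so the type is A_8 (the algebra sl(9)).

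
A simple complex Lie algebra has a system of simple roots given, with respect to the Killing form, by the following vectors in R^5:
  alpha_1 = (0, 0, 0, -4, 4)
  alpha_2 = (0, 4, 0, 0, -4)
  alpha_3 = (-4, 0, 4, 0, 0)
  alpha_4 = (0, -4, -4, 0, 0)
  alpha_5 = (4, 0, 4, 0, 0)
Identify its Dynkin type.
Compute the Cartan integers a_ij = 2(alpha_i, alpha_j)/(alpha_j, alpha_j); the resulting 5x5 Cartan matrix is
[[2, -1, 0, 0, 0], [-1, 2, 0, -1, 0], [0, 0, 2, -1, 0], [0, -1, -1, 2, -1], [0, 0, 0, -1, 2]].
All simple roots have the same length, so the diagram is simply laced. The associated Dynkin diagram is a chain of 3 nodes with a fork of two nodes at one end (D_5), so the type is D_5 (the algebra so(10)).

D_5 (so(10))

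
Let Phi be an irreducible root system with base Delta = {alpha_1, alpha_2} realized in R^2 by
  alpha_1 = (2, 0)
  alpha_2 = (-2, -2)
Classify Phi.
Compute the Cartan integers a_ij = 2(alpha_i, alpha_j)/(alpha_j, alpha_j); the resulting 2x2 Cartan matrix is
[[2, -1], [-2, 2]].
The roots have two lengths (squared-length ratio 2:1); the short ones are alpha_{1}. The associated Dynkin diagram is a chain of 2 nodes with a double edge at one end; the terminal node there is the unique short simple root (B_2), so the type is B_2 (the algebra so(5)).

B_2 (so(5))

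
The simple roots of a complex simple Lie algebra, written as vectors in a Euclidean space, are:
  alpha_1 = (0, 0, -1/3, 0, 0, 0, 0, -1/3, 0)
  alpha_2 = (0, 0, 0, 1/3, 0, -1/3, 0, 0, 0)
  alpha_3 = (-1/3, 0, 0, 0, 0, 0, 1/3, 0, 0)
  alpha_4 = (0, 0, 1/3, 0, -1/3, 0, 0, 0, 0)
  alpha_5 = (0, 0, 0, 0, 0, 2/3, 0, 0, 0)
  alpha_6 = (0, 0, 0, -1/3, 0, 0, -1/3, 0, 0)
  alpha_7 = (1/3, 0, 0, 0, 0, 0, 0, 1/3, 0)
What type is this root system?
C_7

Compute the Cartan integers a_ij = 2(alpha_i, alpha_j)/(alpha_j, alpha_j); the resulting 7x7 Cartan matrix is
[[2, 0, 0, -1, 0, 0, -1], [0, 2, 0, 0, -1, -1, 0], [0, 0, 2, 0, 0, -1, -1], [-1, 0, 0, 2, 0, 0, 0], [0, -2, 0, 0, 2, 0, 0], [0, -1, -1, 0, 0, 2, 0], [-1, 0, -1, 0, 0, 0, 2]].
The roots have two lengths (squared-length ratio 2:1); the short ones are alpha_{1,2,3,4,6,7}. The associated Dynkin diagram is a chain of 7 nodes with a double edge at one end; the terminal node there is the unique long simple root (C_7), so the type is C_7 (the algebra sp(14)).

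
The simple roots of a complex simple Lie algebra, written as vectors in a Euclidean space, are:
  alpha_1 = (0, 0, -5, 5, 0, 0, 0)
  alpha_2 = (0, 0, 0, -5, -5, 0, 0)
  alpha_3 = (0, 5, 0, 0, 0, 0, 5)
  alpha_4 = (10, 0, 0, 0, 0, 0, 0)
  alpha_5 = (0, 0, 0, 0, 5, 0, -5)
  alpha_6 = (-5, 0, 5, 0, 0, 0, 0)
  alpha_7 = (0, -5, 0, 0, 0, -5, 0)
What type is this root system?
C7

Compute the Cartan integers a_ij = 2(alpha_i, alpha_j)/(alpha_j, alpha_j); the resulting 7x7 Cartan matrix is
[[2, -1, 0, 0, 0, -1, 0], [-1, 2, 0, 0, -1, 0, 0], [0, 0, 2, 0, -1, 0, -1], [0, 0, 0, 2, 0, -2, 0], [0, -1, -1, 0, 2, 0, 0], [-1, 0, 0, -1, 0, 2, 0], [0, 0, -1, 0, 0, 0, 2]].
The roots have two lengths (squared-length ratio 2:1); the short ones are alpha_{1,2,3,5,6,7}. The associated Dynkin diagram is a chain of 7 nodes with a double edge at one end; the terminal node there is the unique long simple root (C_7), so the type is C_7 (the algebra sp(14)).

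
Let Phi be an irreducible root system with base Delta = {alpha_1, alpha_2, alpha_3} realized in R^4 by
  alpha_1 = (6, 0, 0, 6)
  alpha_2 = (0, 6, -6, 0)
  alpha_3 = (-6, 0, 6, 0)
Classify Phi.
type A_3

Compute the Cartan integers a_ij = 2(alpha_i, alpha_j)/(alpha_j, alpha_j); the resulting 3x3 Cartan matrix is
[[2, 0, -1], [0, 2, -1], [-1, -1, 2]].
All simple roots have the same length, so the diagram is simply laced. The associated Dynkin diagram is a chain of 3 nodes with single edges (A_3), so the type is A_3 (the algebra sl(4)).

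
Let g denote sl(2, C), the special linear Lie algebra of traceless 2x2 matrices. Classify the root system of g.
This is sl(2), which has dimension 2^2 - 1 = 3 and rank 2 - 1 = 1 (a Cartan subalgebra is the diagonal traceless matrices). In the classification of classical Lie algebras, the special linear algebra sl(n+1) has type A_n; here n = 1, so the Dynkin diagram is a chain of 1 nodes with single edges (A_1). Hence the type is A_1.

A1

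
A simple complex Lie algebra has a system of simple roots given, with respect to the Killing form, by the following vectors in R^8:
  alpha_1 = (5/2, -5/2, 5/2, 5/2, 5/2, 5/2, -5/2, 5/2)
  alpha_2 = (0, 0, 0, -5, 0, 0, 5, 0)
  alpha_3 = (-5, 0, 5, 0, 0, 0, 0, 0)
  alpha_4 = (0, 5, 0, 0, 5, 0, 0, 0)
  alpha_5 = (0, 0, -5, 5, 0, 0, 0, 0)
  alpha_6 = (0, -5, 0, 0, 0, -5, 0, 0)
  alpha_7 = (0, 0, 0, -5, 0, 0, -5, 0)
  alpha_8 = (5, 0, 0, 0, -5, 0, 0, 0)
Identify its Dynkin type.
E_8

Compute the Cartan integers a_ij = 2(alpha_i, alpha_j)/(alpha_j, alpha_j); the resulting 8x8 Cartan matrix is
[[2, -1, 0, 0, 0, 0, 0, 0], [-1, 2, 0, 0, -1, 0, 0, 0], [0, 0, 2, 0, -1, 0, 0, -1], [0, 0, 0, 2, 0, -1, 0, -1], [0, -1, -1, 0, 2, 0, -1, 0], [0, 0, 0, -1, 0, 2, 0, 0], [0, 0, 0, 0, -1, 0, 2, 0], [0, 0, -1, -1, 0, 0, 0, 2]].
All simple roots have the same length, so the diagram is simply laced. The associated Dynkin diagram is a chain of 7 nodes with one extra node attached to the third node from one end (E_8), so the type is E_8.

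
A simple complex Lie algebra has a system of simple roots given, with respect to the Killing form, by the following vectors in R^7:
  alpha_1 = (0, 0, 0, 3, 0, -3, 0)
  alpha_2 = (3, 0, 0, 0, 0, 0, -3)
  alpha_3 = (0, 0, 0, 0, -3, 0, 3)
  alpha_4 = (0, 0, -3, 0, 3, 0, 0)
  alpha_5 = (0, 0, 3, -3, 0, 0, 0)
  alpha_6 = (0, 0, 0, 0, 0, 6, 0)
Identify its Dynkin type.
C6

Compute the Cartan integers a_ij = 2(alpha_i, alpha_j)/(alpha_j, alpha_j); the resulting 6x6 Cartan matrix is
[[2, 0, 0, 0, -1, -1], [0, 2, -1, 0, 0, 0], [0, -1, 2, -1, 0, 0], [0, 0, -1, 2, -1, 0], [-1, 0, 0, -1, 2, 0], [-2, 0, 0, 0, 0, 2]].
The roots have two lengths (squared-length ratio 2:1); the short ones are alpha_{1,2,3,4,5}. The associated Dynkin diagram is a chain of 6 nodes with a double edge at one end; the terminal node there is the unique long simple root (C_6), so the type is C_6 (the algebra sp(12)).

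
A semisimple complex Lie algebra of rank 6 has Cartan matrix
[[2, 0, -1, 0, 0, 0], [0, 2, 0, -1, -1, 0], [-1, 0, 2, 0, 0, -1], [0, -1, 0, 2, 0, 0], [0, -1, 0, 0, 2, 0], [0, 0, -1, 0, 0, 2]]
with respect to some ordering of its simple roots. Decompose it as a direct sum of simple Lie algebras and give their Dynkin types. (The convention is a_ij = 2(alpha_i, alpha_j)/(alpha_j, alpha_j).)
type A_3 ⊕ type A_3

The diagram associated to this matrix has two connected components: the simple roots {alpha_2, alpha_4, alpha_5} form a chain of 3 nodes with single edges (A_3), and {alpha_1, alpha_3, alpha_6} form a chain of 3 nodes with single edges (A_3). A semisimple Lie algebra decomposes uniquely as the direct sum of simple ideals, one per connected component of its Dynkin diagram, so g ≅ A_3 ⊕ A_3 (dimension 15 + 15 = 30).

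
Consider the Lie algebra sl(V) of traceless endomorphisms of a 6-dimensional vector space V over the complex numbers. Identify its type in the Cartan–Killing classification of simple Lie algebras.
type A_5

This is sl(6), which has dimension 6^2 - 1 = 35 and rank 6 - 1 = 5 (a Cartan subalgebra is the diagonal traceless matrices). In the classification of classical Lie algebras, the special linear algebra sl(n+1) has type A_n; here n = 5, so the Dynkin diagram is a chain of 5 nodes with single edges (A_5). Hence the type is A_5.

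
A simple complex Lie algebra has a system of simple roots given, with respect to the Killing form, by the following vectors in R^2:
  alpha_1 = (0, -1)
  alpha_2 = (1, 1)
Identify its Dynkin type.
Compute the Cartan integers a_ij = 2(alpha_i, alpha_j)/(alpha_j, alpha_j); the resulting 2x2 Cartan matrix is
[[2, -1], [-2, 2]].
The roots have two lengths (squared-length ratio 2:1); the short ones are alpha_{1}. The associated Dynkin diagram is a chain of 2 nodes with a double edge at one end; the terminal node there is the unique short simple root (B_2), so the type is B_2 (the algebra so(5)).

type B_2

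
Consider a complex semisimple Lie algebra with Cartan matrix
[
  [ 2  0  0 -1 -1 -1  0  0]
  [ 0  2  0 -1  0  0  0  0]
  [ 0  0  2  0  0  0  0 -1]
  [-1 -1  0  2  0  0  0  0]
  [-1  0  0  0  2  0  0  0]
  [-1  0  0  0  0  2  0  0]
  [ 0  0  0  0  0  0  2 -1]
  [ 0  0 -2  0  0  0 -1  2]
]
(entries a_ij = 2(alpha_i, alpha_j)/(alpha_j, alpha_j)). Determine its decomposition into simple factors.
The diagram associated to this matrix has two connected components: the simple roots {alpha_3, alpha_7, alpha_8} form a chain of 3 nodes with a double edge at one end; the terminal node there is the unique short simple root (B_3), and {alpha_1, alpha_2, alpha_4, alpha_5, alpha_6} form a chain of 3 nodes with a fork of two nodes at one end (D_5). A semisimple Lie algebra decomposes uniquely as the direct sum of simple ideals, one per connected component of its Dynkin diagram, so g ≅ B_3 ⊕ D_5 (dimension 21 + 45 = 66).

B_3 (so(7)) + D_5 (so(10))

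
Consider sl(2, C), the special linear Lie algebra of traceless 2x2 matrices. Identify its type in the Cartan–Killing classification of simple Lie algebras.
This is sl(2), which has dimension 2^2 - 1 = 3 and rank 2 - 1 = 1 (a Cartan subalgebra is the diagonal traceless matrices). In the classification of classical Lie algebras, the special linear algebra sl(n+1) has type A_n; here n = 1, so the Dynkin diagram is a chain of 1 nodes with single edges (A_1). Hence the type is A_1.

A_1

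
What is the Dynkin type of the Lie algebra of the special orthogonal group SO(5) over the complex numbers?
B2

This is so(5) with 5 odd, which has dimension 5(5-1)/2 = 10 and rank (5-1)/2 = 2. In the classification of classical Lie algebras, the orthogonal algebra so(2n+1) in an odd number of variables has type B_n; here n = 2, so the Dynkin diagram is a chain of 2 nodes with a double edge at one end; the terminal node there is the unique short simple root (B_2). Hence the type is B_2.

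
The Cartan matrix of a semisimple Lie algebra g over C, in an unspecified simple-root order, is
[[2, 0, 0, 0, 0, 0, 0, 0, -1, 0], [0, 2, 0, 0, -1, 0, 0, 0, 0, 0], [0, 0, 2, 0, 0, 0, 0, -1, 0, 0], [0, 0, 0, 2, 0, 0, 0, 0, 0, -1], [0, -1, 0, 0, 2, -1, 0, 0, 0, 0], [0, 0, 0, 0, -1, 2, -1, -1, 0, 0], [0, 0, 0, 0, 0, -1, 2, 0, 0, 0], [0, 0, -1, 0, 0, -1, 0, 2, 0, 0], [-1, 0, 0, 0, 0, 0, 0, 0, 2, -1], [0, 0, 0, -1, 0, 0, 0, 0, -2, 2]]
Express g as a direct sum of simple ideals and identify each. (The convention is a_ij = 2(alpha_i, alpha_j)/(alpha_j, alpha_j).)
E_6 + F_4

The diagram associated to this matrix has two connected components: the simple roots {alpha_2, alpha_3, alpha_5, alpha_6, alpha_7, alpha_8} form a chain of 5 nodes with one extra node attached to the third node from one end (E_6), and {alpha_1, alpha_4, alpha_9, alpha_10} form a chain of 4 nodes with a double edge between the middle two (F_4). A semisimple Lie algebra decomposes uniquely as the direct sum of simple ideals, one per connected component of its Dynkin diagram, so g ≅ E_6 ⊕ F_4 (dimension 78 + 52 = 130).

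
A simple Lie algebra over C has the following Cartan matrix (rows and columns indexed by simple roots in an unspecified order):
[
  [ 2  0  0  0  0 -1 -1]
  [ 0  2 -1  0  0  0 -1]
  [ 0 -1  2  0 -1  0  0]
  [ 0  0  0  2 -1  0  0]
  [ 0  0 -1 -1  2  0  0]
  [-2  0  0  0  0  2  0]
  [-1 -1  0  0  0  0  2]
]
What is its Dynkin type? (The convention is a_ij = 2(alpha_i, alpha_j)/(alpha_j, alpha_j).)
The matrix has rank 7 with 2's on the diagonal. Reading the off-diagonal entries as Dynkin edges (a single edge where a_ij = a_ji = -1; a double or triple edge where a_ij * a_ji = 2 or 3), the diagram is a chain of 7 nodes with a double edge at one end; the terminal node there is the unique long simple root (C_7). One simple-root ordering that puts it in standard form is (alpha_4, alpha_5, alpha_3, alpha_2, alpha_7, alpha_1, alpha_6). So the algebra is type C_7, i.e. sp(14).

type C_7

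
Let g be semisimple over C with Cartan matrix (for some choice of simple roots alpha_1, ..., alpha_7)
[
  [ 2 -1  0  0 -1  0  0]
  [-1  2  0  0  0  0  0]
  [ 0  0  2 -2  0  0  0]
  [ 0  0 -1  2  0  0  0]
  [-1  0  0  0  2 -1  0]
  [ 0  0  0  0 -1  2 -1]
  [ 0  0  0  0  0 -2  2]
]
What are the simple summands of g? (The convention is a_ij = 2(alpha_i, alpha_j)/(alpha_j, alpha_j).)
The diagram associated to this matrix has two connected components: the simple roots {alpha_3, alpha_4} form a chain of 2 nodes with a double edge at one end; the terminal node there is the unique short simple root (B_2), and {alpha_1, alpha_2, alpha_5, alpha_6, alpha_7} form a chain of 5 nodes with a double edge at one end; the terminal node there is the unique long simple root (C_5). A semisimple Lie algebra decomposes uniquely as the direct sum of simple ideals, one per connected component of its Dynkin diagram, so g ≅ B_2 ⊕ C_5 (dimension 10 + 55 = 65).

B_2 + C_5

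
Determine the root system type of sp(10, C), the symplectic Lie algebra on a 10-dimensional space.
C_5 (sp(10))

This is sp(10), which has dimension 10(10+1)/2 = 55 and rank 10/2 = 5. In the classification of classical Lie algebras, the symplectic algebra sp(2n) has type C_n; here n = 5, so the Dynkin diagram is a chain of 5 nodes with a double edge at one end; the terminal node there is the unique long simple root (C_5). Hence the type is C_5.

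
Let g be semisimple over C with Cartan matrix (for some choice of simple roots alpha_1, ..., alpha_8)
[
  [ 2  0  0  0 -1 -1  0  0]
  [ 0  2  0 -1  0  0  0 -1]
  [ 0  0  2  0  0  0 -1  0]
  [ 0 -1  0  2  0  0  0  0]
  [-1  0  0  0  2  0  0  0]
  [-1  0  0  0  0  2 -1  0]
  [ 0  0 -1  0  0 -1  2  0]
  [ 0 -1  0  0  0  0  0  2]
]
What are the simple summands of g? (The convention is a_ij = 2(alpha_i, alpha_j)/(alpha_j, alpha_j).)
A_3 (sl(4)) ⊕ A_5 (sl(6))

The diagram associated to this matrix has two connected components: the simple roots {alpha_2, alpha_4, alpha_8} form a chain of 3 nodes with single edges (A_3), and {alpha_1, alpha_3, alpha_5, alpha_6, alpha_7} form a chain of 5 nodes with single edges (A_5). A semisimple Lie algebra decomposes uniquely as the direct sum of simple ideals, one per connected component of its Dynkin diagram, so g ≅ A_3 ⊕ A_5 (dimension 15 + 35 = 50).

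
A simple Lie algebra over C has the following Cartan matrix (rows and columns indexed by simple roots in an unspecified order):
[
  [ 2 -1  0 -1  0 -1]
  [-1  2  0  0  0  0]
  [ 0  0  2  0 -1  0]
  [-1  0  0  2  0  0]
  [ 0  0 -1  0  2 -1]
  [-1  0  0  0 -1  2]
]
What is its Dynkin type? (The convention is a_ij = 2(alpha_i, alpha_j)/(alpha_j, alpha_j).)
D_6 (so(12))

The matrix has rank 6 with 2's on the diagonal. Reading the off-diagonal entries as Dynkin edges (a single edge where a_ij = a_ji = -1; a double or triple edge where a_ij * a_ji = 2 or 3), the diagram is a chain of 4 nodes with a fork of two nodes at one end (D_6). One simple-root ordering that puts it in standard form is (alpha_3, alpha_5, alpha_6, alpha_1, alpha_4, alpha_2). So the algebra is type D_6, i.e. so(12).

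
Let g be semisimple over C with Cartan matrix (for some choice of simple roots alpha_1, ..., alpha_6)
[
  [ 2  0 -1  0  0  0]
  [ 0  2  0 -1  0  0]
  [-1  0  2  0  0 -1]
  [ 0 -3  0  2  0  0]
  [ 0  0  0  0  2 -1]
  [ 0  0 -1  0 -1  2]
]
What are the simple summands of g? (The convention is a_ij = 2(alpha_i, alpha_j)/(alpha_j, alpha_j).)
A_4 ⊕ G_2

The diagram associated to this matrix has two connected components: the simple roots {alpha_1, alpha_3, alpha_5, alpha_6} form a chain of 4 nodes with single edges (A_4), and {alpha_2, alpha_4} form two nodes joined by a triple edge (G_2). A semisimple Lie algebra decomposes uniquely as the direct sum of simple ideals, one per connected component of its Dynkin diagram, so g ≅ A_4 ⊕ G_2 (dimension 24 + 14 = 38).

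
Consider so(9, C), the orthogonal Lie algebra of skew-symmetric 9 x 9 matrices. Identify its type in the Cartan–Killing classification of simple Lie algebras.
B_4 (so(9))

This is so(9) with 9 odd, which has dimension 9(9-1)/2 = 36 and rank (9-1)/2 = 4. In the classification of classical Lie algebras, the orthogonal algebra so(2n+1) in an odd number of variables has type B_n; here n = 4, so the Dynkin diagram is a chain of 4 nodes with a double edge at one end; the terminal node there is the unique short simple root (B_4). Hence the type is B_4.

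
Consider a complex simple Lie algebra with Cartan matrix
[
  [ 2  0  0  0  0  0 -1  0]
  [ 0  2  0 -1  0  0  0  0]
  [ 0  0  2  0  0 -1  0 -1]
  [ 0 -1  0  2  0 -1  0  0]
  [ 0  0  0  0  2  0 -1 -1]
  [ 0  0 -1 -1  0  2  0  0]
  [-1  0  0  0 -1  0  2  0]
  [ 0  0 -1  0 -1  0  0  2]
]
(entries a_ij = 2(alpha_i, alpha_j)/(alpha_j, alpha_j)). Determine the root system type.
The matrix has rank 8 with 2's on the diagonal. Reading the off-diagonal entries as Dynkin edges (a single edge where a_ij = a_ji = -1; a double or triple edge where a_ij * a_ji = 2 or 3), the diagram is a chain of 8 nodes with single edges (A_8). One simple-root ordering that puts it in standard form is (alpha_2, alpha_4, alpha_6, alpha_3, alpha_8, alpha_5, alpha_7, alpha_1). So the algebra is type A_8, i.e. sl(9).

A_8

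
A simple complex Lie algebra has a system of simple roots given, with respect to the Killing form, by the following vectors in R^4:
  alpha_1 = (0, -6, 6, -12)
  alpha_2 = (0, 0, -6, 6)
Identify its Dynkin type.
Compute the Cartan integers a_ij = 2(alpha_i, alpha_j)/(alpha_j, alpha_j); the resulting 2x2 Cartan matrix is
[[2, -3], [-1, 2]].
The roots have two lengths (squared-length ratio 3:1); the short ones are alpha_{2}. The associated Dynkin diagram is two nodes joined by a triple edge (G_2), so the type is G_2.

G_2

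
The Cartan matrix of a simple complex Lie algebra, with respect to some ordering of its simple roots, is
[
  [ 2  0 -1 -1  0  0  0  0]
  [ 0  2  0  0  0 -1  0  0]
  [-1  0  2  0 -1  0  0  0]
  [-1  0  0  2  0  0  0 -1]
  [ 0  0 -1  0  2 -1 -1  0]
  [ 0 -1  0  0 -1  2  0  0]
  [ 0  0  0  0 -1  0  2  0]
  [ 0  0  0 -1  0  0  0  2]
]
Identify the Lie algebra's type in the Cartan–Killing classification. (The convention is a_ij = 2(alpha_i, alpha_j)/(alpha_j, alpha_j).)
E_8

The matrix has rank 8 with 2's on the diagonal. Reading the off-diagonal entries as Dynkin edges (a single edge where a_ij = a_ji = -1; a double or triple edge where a_ij * a_ji = 2 or 3), the diagram is a chain of 7 nodes with one extra node attached to the third node from one end (E_8). One simple-root ordering that puts it in standard form is (alpha_2, alpha_7, alpha_6, alpha_5, alpha_3, alpha_1, alpha_4, alpha_8). So the algebra is type E_8.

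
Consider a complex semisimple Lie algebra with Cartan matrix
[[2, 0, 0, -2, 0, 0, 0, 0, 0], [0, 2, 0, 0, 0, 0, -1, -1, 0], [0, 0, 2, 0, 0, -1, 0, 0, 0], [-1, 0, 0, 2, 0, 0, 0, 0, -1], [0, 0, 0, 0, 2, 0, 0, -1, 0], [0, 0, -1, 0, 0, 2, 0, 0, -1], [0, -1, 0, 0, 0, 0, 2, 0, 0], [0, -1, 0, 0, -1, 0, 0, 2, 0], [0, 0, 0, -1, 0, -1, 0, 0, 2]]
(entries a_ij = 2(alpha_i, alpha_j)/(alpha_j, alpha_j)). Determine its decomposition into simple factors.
The diagram associated to this matrix has two connected components: the simple roots {alpha_2, alpha_5, alpha_7, alpha_8} form a chain of 4 nodes with single edges (A_4), and {alpha_1, alpha_3, alpha_4, alpha_6, alpha_9} form a chain of 5 nodes with a double edge at one end; the terminal node there is the unique long simple root (C_5). A semisimple Lie algebra decomposes uniquely as the direct sum of simple ideals, one per connected component of its Dynkin diagram, so g ≅ A_4 ⊕ C_5 (dimension 24 + 55 = 79).

A_4 (sl(5)) ⊕ C_5 (sp(10))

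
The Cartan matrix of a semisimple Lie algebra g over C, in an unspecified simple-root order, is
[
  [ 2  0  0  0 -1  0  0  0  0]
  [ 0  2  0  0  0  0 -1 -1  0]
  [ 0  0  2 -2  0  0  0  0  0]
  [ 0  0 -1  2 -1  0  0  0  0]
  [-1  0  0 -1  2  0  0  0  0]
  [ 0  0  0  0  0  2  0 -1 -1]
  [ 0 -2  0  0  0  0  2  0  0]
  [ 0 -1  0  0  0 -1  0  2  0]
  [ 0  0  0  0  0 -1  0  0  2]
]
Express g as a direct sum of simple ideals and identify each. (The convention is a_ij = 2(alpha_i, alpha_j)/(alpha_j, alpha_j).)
C4 ⊕ C5

The diagram associated to this matrix has two connected components: the simple roots {alpha_1, alpha_3, alpha_4, alpha_5} form a chain of 4 nodes with a double edge at one end; the terminal node there is the unique long simple root (C_4), and {alpha_2, alpha_6, alpha_7, alpha_8, alpha_9} form a chain of 5 nodes with a double edge at one end; the terminal node there is the unique long simple root (C_5). A semisimple Lie algebra decomposes uniquely as the direct sum of simple ideals, one per connected component of its Dynkin diagram, so g ≅ C_4 ⊕ C_5 (dimension 36 + 55 = 91).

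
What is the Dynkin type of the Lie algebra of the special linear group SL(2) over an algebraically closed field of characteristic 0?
This is sl(2), which has dimension 2^2 - 1 = 3 and rank 2 - 1 = 1 (a Cartan subalgebra is the diagonal traceless matrices). In the classification of classical Lie algebras, the special linear algebra sl(n+1) has type A_n; here n = 1, so the Dynkin diagram is a chain of 1 nodes with single edges (A_1). Hence the type is A_1.

A_1 (sl(2))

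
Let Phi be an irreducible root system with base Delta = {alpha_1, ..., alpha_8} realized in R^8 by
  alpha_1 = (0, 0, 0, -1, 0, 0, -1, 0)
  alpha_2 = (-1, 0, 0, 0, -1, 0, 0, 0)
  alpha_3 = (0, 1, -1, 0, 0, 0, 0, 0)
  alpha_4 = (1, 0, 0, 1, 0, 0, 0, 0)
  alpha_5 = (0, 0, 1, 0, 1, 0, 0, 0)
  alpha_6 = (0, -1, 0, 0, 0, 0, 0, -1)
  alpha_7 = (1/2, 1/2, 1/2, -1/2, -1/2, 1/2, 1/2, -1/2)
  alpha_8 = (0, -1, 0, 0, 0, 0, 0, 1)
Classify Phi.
E_8

Compute the Cartan integers a_ij = 2(alpha_i, alpha_j)/(alpha_j, alpha_j); the resulting 8x8 Cartan matrix is
[[2, 0, 0, -1, 0, 0, 0, 0], [0, 2, 0, -1, -1, 0, 0, 0], [0, 0, 2, 0, -1, -1, 0, -1], [-1, -1, 0, 2, 0, 0, 0, 0], [0, -1, -1, 0, 2, 0, 0, 0], [0, 0, -1, 0, 0, 2, 0, 0], [0, 0, 0, 0, 0, 0, 2, -1], [0, 0, -1, 0, 0, 0, -1, 2]].
All simple roots have the same length, so the diagram is simply laced. The associated Dynkin diagram is a chain of 7 nodes with one extra node attached to the third node from one end (E_8), so the type is E_8.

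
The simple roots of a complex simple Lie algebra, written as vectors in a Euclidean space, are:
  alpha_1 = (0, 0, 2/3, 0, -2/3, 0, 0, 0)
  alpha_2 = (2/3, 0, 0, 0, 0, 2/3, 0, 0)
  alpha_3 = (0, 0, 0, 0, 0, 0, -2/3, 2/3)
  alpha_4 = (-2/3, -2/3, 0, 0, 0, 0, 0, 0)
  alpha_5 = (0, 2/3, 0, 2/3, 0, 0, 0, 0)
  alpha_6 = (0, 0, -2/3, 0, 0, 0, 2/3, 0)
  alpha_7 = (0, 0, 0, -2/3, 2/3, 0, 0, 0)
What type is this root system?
A_7 (sl(8))

Compute the Cartan integers a_ij = 2(alpha_i, alpha_j)/(alpha_j, alpha_j); the resulting 7x7 Cartan matrix is
[[2, 0, 0, 0, 0, -1, -1], [0, 2, 0, -1, 0, 0, 0], [0, 0, 2, 0, 0, -1, 0], [0, -1, 0, 2, -1, 0, 0], [0, 0, 0, -1, 2, 0, -1], [-1, 0, -1, 0, 0, 2, 0], [-1, 0, 0, 0, -1, 0, 2]].
All simple roots have the same length, so the diagram is simply laced. The associated Dynkin diagram is a chain of 7 nodes with single edges (A_7), so the type is A_7 (the algebra sl(8)).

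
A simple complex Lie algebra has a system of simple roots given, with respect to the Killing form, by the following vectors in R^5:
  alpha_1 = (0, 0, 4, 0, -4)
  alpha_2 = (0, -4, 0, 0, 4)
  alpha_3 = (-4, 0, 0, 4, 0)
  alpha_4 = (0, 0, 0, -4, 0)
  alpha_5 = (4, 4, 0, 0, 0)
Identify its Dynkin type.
Compute the Cartan integers a_ij = 2(alpha_i, alpha_j)/(alpha_j, alpha_j); the resulting 5x5 Cartan matrix is
[[2, -1, 0, 0, 0], [-1, 2, 0, 0, -1], [0, 0, 2, -2, -1], [0, 0, -1, 2, 0], [0, -1, -1, 0, 2]].
The roots have two lengths (squared-length ratio 2:1); the short ones are alpha_{4}. The associated Dynkin diagram is a chain of 5 nodes with a double edge at one end; the terminal node there is the unique short simple root (B_5), so the type is B_5 (the algebra so(11)).

B5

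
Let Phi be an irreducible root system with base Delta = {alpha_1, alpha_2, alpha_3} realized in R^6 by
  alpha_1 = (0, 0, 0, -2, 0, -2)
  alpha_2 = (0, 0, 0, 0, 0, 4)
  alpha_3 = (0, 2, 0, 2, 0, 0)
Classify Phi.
C_3 (sp(6))

Compute the Cartan integers a_ij = 2(alpha_i, alpha_j)/(alpha_j, alpha_j); the resulting 3x3 Cartan matrix is
[[2, -1, -1], [-2, 2, 0], [-1, 0, 2]].
The roots have two lengths (squared-length ratio 2:1); the short ones are alpha_{1,3}. The associated Dynkin diagram is a chain of 3 nodes with a double edge at one end; the terminal node there is the unique long simple root (C_3), so the type is C_3 (the algebra sp(6)).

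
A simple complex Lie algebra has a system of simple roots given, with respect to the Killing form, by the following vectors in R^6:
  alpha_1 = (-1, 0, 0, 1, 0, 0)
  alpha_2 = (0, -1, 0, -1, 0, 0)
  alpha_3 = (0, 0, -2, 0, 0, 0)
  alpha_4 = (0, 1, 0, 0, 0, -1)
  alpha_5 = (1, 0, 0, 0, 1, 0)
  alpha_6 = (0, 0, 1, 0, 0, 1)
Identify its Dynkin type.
Compute the Cartan integers a_ij = 2(alpha_i, alpha_j)/(alpha_j, alpha_j); the resulting 6x6 Cartan matrix is
[[2, -1, 0, 0, -1, 0], [-1, 2, 0, -1, 0, 0], [0, 0, 2, 0, 0, -2], [0, -1, 0, 2, 0, -1], [-1, 0, 0, 0, 2, 0], [0, 0, -1, -1, 0, 2]].
The roots have two lengths (squared-length ratio 2:1); the short ones are alpha_{1,2,4,5,6}. The associated Dynkin diagram is a chain of 6 nodes with a double edge at one end; the terminal node there is the unique long simple root (C_6), so the type is C_6 (the algebra sp(12)).

C6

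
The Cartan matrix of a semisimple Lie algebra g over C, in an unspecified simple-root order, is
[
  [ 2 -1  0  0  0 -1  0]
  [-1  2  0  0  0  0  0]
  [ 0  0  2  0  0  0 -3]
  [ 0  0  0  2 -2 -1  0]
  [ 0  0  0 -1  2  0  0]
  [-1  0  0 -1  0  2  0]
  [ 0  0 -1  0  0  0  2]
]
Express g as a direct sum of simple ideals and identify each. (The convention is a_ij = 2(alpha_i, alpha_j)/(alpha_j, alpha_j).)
type B_5 + type G_2

The diagram associated to this matrix has two connected components: the simple roots {alpha_1, alpha_2, alpha_4, alpha_5, alpha_6} form a chain of 5 nodes with a double edge at one end; the terminal node there is the unique short simple root (B_5), and {alpha_3, alpha_7} form two nodes joined by a triple edge (G_2). A semisimple Lie algebra decomposes uniquely as the direct sum of simple ideals, one per connected component of its Dynkin diagram, so g ≅ B_5 ⊕ G_2 (dimension 55 + 14 = 69).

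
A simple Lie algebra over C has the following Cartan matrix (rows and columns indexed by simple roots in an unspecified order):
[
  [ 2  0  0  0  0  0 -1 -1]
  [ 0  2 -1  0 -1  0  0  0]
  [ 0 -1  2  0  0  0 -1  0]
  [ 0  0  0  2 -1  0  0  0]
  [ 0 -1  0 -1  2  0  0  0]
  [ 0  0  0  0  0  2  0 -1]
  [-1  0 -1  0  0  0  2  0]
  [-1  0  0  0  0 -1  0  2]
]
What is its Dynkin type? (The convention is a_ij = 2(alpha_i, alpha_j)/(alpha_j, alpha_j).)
type A_8

The matrix has rank 8 with 2's on the diagonal. Reading the off-diagonal entries as Dynkin edges (a single edge where a_ij = a_ji = -1; a double or triple edge where a_ij * a_ji = 2 or 3), the diagram is a chain of 8 nodes with single edges (A_8). One simple-root ordering that puts it in standard form is (alpha_4, alpha_5, alpha_2, alpha_3, alpha_7, alpha_1, alpha_8, alpha_6). So the algebra is type A_8, i.e. sl(9).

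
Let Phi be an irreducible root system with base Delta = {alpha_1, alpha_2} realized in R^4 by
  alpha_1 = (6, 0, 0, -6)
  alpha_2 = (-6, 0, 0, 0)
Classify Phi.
Compute the Cartan integers a_ij = 2(alpha_i, alpha_j)/(alpha_j, alpha_j); the resulting 2x2 Cartan matrix is
[[2, -2], [-1, 2]].
The roots have two lengths (squared-length ratio 2:1); the short ones are alpha_{2}. The associated Dynkin diagram is a chain of 2 nodes with a double edge at one end; the terminal node there is the unique short simple root (B_2), so the type is B_2 (the algebra so(5)).

B_2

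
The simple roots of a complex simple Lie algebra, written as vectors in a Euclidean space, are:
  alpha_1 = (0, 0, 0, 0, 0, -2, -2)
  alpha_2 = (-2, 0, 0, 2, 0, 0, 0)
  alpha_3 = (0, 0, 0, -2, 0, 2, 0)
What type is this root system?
A_3 (sl(4))

Compute the Cartan integers a_ij = 2(alpha_i, alpha_j)/(alpha_j, alpha_j); the resulting 3x3 Cartan matrix is
[[2, 0, -1], [0, 2, -1], [-1, -1, 2]].
All simple roots have the same length, so the diagram is simply laced. The associated Dynkin diagram is a chain of 3 nodes with single edges (A_3), so the type is A_3 (the algebra sl(4)).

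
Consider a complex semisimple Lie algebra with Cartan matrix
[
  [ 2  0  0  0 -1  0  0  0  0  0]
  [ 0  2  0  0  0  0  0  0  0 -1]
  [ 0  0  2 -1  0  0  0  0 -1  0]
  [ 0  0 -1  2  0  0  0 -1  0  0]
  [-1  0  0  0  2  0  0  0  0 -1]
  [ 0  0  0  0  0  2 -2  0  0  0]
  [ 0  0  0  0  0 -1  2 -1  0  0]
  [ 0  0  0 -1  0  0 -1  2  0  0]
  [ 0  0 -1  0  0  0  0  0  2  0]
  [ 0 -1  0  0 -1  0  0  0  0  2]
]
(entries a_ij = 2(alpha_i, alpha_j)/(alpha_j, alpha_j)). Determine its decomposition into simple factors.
The diagram associated to this matrix has two connected components: the simple roots {alpha_1, alpha_2, alpha_5, alpha_10} form a chain of 4 nodes with single edges (A_4), and {alpha_3, alpha_4, alpha_6, alpha_7, alpha_8, alpha_9} form a chain of 6 nodes with a double edge at one end; the terminal node there is the unique long simple root (C_6). A semisimple Lie algebra decomposes uniquely as the direct sum of simple ideals, one per connected component of its Dynkin diagram, so g ≅ A_4 ⊕ C_6 (dimension 24 + 78 = 102).

type A_4 ⊕ type C_6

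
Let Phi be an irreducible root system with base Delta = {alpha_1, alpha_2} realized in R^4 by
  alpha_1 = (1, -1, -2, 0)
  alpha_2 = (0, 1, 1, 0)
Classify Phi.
G2

Compute the Cartan integers a_ij = 2(alpha_i, alpha_j)/(alpha_j, alpha_j); the resulting 2x2 Cartan matrix is
[[2, -3], [-1, 2]].
The roots have two lengths (squared-length ratio 3:1); the short ones are alpha_{2}. The associated Dynkin diagram is two nodes joined by a triple edge (G_2), so the type is G_2.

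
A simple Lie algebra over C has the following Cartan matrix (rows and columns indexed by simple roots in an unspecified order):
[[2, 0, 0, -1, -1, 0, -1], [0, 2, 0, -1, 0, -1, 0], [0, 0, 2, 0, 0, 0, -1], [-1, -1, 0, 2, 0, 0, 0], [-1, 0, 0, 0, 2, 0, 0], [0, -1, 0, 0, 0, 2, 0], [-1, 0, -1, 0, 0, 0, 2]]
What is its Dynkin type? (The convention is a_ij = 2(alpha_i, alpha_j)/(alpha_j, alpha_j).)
type E_7

The matrix has rank 7 with 2's on the diagonal. Reading the off-diagonal entries as Dynkin edges (a single edge where a_ij = a_ji = -1; a double or triple edge where a_ij * a_ji = 2 or 3), the diagram is a chain of 6 nodes with one extra node attached to the third node from one end (E_7). One simple-root ordering that puts it in standard form is (alpha_3, alpha_5, alpha_7, alpha_1, alpha_4, alpha_2, alpha_6). So the algebra is type E_7.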